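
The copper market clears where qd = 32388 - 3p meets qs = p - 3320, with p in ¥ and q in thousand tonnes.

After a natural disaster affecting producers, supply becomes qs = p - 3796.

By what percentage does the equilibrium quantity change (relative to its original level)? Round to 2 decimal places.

-6.37

Initially, 32388 - 3p = p - 3320, so 35708 = 4p and p = 8927, q = 5607.
After the shift, demand is qd = 32388 - 3p and supply is qs = p - 3796.
Clearing the new market: 32388 - 3p = p - 3796, so p = 9046 and q = 5250.
%Δq = (5250 − 5607) / 5607 × 100 = -6.37%.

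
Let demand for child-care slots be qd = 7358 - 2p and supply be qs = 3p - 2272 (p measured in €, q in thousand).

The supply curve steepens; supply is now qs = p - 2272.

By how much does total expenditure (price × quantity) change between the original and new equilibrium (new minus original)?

Original equilibrium: 7358 - 2p = 3p - 2272 gives 9630 = 5p, so p = 1926 and q = 3506.
The new curves are qd = 7358 - 2p (demand) and qs = p - 2272 (supply).
Clearing the new market: 7358 - 2p = p - 2272, so p = 3210 and q = 938.
Expenditure moves from 1926×3506 = 6752556 to 3210×938 = 3010980; change = -3741576.

-3741576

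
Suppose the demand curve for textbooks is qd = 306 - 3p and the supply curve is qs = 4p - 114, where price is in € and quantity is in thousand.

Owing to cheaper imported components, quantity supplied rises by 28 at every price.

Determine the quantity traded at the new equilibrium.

Initially, 306 - 3p = 4p - 114, so 420 = 7p and p = 60, q = 126.
After the shift, demand is qd = 306 - 3p and supply is qs = 4p - 86.
Clearing the new market: 306 - 3p = 4p - 86, so p = 56 and q = 138.

138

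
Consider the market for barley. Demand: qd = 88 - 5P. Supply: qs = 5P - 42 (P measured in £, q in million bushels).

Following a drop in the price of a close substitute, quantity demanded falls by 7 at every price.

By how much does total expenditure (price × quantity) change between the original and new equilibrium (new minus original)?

Original equilibrium: 88 - 5P = 5P - 42 gives 130 = 10P, so P = 13 and q = 23.
With the change applied: demand qd = 81 - 5P, supply qs = 5P - 42.
Equate the new curves: 81 - 5P = 5P - 42, giving 123 = 10P, P = 12.3, q = 19.5.
Expenditure moves from 13×23 = 299 to 12.3×19.5 = 239.85; change = -59.15.

-59.15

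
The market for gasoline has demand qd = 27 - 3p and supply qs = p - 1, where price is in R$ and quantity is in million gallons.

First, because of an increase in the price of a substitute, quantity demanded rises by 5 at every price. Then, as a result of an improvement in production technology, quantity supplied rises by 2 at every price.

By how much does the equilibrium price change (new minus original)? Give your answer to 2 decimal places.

Original equilibrium: 27 - 3p = p - 1 gives 28 = 4p, so p = 7 and q = 6.
With the change applied: demand qd = 32 - 3p, supply qs = p + 1.
Equate the new curves: 32 - 3p = p + 1, giving 31 = 4p, p = 7.75, q = 8.75.
Δp = 7.75 − 7 = +0.75.

+0.75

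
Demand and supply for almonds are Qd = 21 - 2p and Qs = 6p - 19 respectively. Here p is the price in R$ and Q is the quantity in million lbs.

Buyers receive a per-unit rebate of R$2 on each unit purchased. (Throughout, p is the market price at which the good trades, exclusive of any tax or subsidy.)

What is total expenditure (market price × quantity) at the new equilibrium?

Before the shock: 21 - 2p = 6p - 19 ⇒ 40 = 8p ⇒ p = 5, Q = 11.
Since buyers' out-of-pocket price is the market price minus the rebate, the effective demand curve becomes Qd = 25 - 2p.
Clearing the new market: 25 - 2p = 6p - 19, so p = 5.5 and Q = 14.
New expenditure = 5.5 × 14 = 77.

77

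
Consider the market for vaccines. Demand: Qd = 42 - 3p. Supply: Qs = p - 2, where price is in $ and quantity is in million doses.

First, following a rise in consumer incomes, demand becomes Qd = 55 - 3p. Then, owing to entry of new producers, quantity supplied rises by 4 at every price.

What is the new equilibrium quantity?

Initially, 42 - 3p = p - 2, so 44 = 4p and p = 11, Q = 9.
With the change applied: demand Qd = 55 - 3p, supply Qs = p + 2.
Equate the new curves: 55 - 3p = p + 2, giving 53 = 4p, p = 13.25, Q = 15.25.

15.25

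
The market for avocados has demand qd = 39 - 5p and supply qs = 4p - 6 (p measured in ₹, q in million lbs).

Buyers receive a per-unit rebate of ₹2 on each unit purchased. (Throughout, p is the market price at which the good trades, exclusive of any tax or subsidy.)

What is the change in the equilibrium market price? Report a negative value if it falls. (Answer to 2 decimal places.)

+1.11

Solve the original market: 39 - 5p = 4p - 6, hence p = 5 and q = 14.
Since buyers' out-of-pocket price is the market price minus the rebate, the effective demand curve becomes qd = 49 - 5p.
New equilibrium: 49 - 5p = 4p - 6 ⇒ 55 = 9p ⇒ p = 55/9 ≈ 6.1111, q = 166/9 ≈ 18.4444.
Δp = 6.1111 − 5 = +1.11.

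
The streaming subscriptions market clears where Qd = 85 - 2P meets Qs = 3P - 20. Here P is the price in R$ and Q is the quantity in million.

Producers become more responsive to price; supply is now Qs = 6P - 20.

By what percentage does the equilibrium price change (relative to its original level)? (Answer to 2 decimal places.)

Before the shock: 85 - 2P = 3P - 20 ⇒ 105 = 5P ⇒ P = 21, Q = 43.
After the shift, demand is Qd = 85 - 2P and supply is Qs = 6P - 20.
New equilibrium: 85 - 2P = 6P - 20 ⇒ 105 = 8P ⇒ P = 13.125, Q = 58.75.
%ΔP = (13.125 − 21) / 21 × 100 = -37.50%.

-37.50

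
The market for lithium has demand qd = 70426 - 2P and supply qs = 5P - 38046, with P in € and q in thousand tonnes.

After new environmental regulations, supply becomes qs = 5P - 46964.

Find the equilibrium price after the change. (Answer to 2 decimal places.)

16770.00

Solve the original market: 70426 - 2P = 5P - 38046, hence P = 15496 and q = 39434.
After the shift, demand is qd = 70426 - 2P and supply is qs = 5P - 46964.
Equate the new curves: 70426 - 2P = 5P - 46964, giving 117390 = 7P, P = 16770, q = 36886.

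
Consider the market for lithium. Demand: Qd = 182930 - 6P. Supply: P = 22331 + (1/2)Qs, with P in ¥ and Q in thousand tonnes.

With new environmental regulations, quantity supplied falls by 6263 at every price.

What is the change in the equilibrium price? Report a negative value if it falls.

+782.875

Original equilibrium: 182930 - 6P = 2P - 44662 gives 227592 = 8P, so P = 28449 and Q = 12236.
With the change applied: demand Qd = 182930 - 6P, supply Qs = 2P - 50925.
New equilibrium: 182930 - 6P = 2P - 50925 ⇒ 233855 = 8P ⇒ P = 29231.875, Q = 7538.75.
ΔP = 29231.875 − 28449 = +782.875.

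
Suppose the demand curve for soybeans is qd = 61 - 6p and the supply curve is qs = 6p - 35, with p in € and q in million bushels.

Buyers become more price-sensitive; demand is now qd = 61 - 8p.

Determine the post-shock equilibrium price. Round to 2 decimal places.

Solve the original market: 61 - 6p = 6p - 35, hence p = 8 and q = 13.
The shock moves the curves to qd = 61 - 8p and qs = 6p - 35.
Equate the new curves: 61 - 8p = 6p - 35, giving 96 = 14p, p = 48/7 ≈ 6.8571, q = 43/7 ≈ 6.1429.

6.86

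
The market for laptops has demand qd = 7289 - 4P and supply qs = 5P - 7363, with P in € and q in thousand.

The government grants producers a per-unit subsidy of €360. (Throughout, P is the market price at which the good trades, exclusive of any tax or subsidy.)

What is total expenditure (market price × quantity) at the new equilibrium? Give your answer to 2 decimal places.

2251956.00

Before the shock: 7289 - 4P = 5P - 7363 ⇒ 14652 = 9P ⇒ P = 1628, q = 777.
Since sellers receive the price plus the subsidy, the effective supply curve becomes qs = 5P - 5563.
Equate the new curves: 7289 - 4P = 5P - 5563, giving 12852 = 9P, P = 1428, q = 1577.
New expenditure = 1428 × 1577 = 2251956.00.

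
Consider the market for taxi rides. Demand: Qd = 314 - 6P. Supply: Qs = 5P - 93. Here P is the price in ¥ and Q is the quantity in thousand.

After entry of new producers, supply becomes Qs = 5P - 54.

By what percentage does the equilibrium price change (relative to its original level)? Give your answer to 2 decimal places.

-9.58

Initially, 314 - 6P = 5P - 93, so 407 = 11P and P = 37, Q = 92.
The shock moves the curves to Qd = 314 - 6P and Qs = 5P - 54.
Clearing the new market: 314 - 6P = 5P - 54, so P = 368/11 ≈ 33.4545 and Q = 1246/11 ≈ 113.2727.
%ΔP = (33.4545 − 37) / 37 × 100 = -9.58%.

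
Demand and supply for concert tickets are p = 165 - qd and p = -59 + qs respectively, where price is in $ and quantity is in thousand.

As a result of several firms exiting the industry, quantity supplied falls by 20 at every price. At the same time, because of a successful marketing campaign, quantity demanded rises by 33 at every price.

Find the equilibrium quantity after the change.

118.5

Solve the original market: 165 - p = p + 59, hence p = 53 and q = 112.
After the shift, demand is qd = 198 - p and supply is qs = p + 39.
Setting them equal: 198 - p = p + 39 → 159 = 2p, so p = 79.5 and q = 118.5.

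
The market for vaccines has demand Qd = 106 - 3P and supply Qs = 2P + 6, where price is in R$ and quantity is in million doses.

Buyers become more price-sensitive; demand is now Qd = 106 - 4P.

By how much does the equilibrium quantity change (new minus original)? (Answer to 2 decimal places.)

Original equilibrium: 106 - 3P = 2P + 6 gives 100 = 5P, so P = 20 and Q = 46.
The shock moves the curves to Qd = 106 - 4P and Qs = 2P + 6.
Equate the new curves: 106 - 4P = 2P + 6, giving 100 = 6P, P = 50/3 ≈ 16.6667, Q = 118/3 ≈ 39.3333.
ΔQ = 39.3333 − 46 = -6.67.

-6.67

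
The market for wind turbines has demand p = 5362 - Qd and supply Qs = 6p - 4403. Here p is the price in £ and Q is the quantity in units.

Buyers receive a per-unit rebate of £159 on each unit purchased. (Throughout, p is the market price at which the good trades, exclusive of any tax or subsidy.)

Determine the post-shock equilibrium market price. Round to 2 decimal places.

Before the shock: 5362 - p = 6p - 4403 ⇒ 9765 = 7p ⇒ p = 1395, Q = 3967.
Since buyers' out-of-pocket price is the market price minus the rebate, the effective demand curve becomes Qd = 5521 - p.
Equate the new curves: 5521 - p = 6p - 4403, giving 9924 = 7p, p = 9924/7 ≈ 1417.7143, Q = 28723/7 ≈ 4103.2857.

1417.71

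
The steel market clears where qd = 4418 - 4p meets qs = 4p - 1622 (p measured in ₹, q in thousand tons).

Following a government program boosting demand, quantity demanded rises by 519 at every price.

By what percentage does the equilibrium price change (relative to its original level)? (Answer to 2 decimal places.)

+8.59

Before the shock: 4418 - 4p = 4p - 1622 ⇒ 6040 = 8p ⇒ p = 755, q = 1398.
The new curves are qd = 4937 - 4p (demand) and qs = 4p - 1622 (supply).
Setting them equal: 4937 - 4p = 4p - 1622 → 6559 = 8p, so p = 819.875 and q = 1657.5.
%Δp = (819.875 − 755) / 755 × 100 = +8.59%.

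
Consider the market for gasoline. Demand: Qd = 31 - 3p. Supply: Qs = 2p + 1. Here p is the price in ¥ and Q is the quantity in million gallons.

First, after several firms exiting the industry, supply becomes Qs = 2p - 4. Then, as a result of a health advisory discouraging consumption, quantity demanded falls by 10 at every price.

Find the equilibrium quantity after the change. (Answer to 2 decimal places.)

Before the shock: 31 - 3p = 2p + 1 ⇒ 30 = 5p ⇒ p = 6, Q = 13.
After the shift, demand is Qd = 21 - 3p and supply is Qs = 2p - 4.
Setting them equal: 21 - 3p = 2p - 4 → 25 = 5p, so p = 5 and Q = 6.

6.00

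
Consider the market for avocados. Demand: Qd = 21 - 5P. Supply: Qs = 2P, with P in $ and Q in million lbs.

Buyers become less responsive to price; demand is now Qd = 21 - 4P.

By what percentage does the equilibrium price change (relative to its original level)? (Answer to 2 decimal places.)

+16.67

Before the shock: 21 - 5P = 2P ⇒ 21 = 7P ⇒ P = 3, Q = 6.
With the change applied: demand Qd = 21 - 4P, supply Qs = 2P.
Clearing the new market: 21 - 4P = 2P, so P = 3.5 and Q = 7.
%ΔP = (3.5 − 3) / 3 × 100 = +16.67%.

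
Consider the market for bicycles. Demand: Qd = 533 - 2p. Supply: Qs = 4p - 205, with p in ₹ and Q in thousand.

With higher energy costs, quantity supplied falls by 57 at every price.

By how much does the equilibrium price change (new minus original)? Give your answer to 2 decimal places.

+9.50

Before the shock: 533 - 2p = 4p - 205 ⇒ 738 = 6p ⇒ p = 123, Q = 287.
After the shift, demand is Qd = 533 - 2p and supply is Qs = 4p - 262.
Setting them equal: 533 - 2p = 4p - 262 → 795 = 6p, so p = 132.5 and Q = 268.
Δp = 132.5 − 123 = +9.50.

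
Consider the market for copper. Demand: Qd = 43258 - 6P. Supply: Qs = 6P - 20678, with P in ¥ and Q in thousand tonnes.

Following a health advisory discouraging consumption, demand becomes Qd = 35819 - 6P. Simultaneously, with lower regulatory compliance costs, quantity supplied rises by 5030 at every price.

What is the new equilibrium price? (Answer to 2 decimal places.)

Before the shock: 43258 - 6P = 6P - 20678 ⇒ 63936 = 12P ⇒ P = 5328, Q = 11290.
With the change applied: demand Qd = 35819 - 6P, supply Qs = 6P - 15648.
Equate the new curves: 35819 - 6P = 6P - 15648, giving 51467 = 12P, P = 51467/12 ≈ 4288.9167, Q = 10085.5.

4288.92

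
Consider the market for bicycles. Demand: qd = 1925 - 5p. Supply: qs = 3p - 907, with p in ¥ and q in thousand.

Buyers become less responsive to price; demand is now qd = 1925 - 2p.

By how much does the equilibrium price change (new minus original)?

+212.4

Original equilibrium: 1925 - 5p = 3p - 907 gives 2832 = 8p, so p = 354 and q = 155.
With the change applied: demand qd = 1925 - 2p, supply qs = 3p - 907.
Equate the new curves: 1925 - 2p = 3p - 907, giving 2832 = 5p, p = 566.4, q = 792.2.
Δp = 566.4 − 354 = +212.4.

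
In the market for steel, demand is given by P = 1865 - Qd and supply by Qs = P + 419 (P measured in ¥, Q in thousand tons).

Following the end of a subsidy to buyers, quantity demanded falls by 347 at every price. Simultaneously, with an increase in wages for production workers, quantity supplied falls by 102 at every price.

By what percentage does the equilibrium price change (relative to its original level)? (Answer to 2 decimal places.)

Original equilibrium: 1865 - P = P + 419 gives 1446 = 2P, so P = 723 and Q = 1142.
The new curves are Qd = 1518 - P (demand) and Qs = P + 317 (supply).
Clearing the new market: 1518 - P = P + 317, so P = 600.5 and Q = 917.5.
%ΔP = (600.5 − 723) / 723 × 100 = -16.94%.

-16.94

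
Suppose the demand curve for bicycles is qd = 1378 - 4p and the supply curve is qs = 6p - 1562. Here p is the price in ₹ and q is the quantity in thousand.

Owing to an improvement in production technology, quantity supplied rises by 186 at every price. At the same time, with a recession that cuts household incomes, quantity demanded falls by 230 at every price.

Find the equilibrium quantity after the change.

138.4

Initially, 1378 - 4p = 6p - 1562, so 2940 = 10p and p = 294, q = 202.
The new curves are qd = 1148 - 4p (demand) and qs = 6p - 1376 (supply).
Setting them equal: 1148 - 4p = 6p - 1376 → 2524 = 10p, so p = 252.4 and q = 138.4.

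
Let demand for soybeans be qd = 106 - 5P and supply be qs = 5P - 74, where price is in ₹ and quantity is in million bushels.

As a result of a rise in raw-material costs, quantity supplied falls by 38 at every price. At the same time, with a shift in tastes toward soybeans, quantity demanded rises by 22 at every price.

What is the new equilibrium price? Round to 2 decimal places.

24.00

Before the shock: 106 - 5P = 5P - 74 ⇒ 180 = 10P ⇒ P = 18, q = 16.
The new curves are qd = 128 - 5P (demand) and qs = 5P - 112 (supply).
Setting them equal: 128 - 5P = 5P - 112 → 240 = 10P, so P = 24 and q = 8.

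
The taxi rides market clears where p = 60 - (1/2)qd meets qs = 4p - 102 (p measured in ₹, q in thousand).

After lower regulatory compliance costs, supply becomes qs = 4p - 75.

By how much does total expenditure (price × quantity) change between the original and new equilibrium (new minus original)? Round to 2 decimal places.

Initially, 120 - 2p = 4p - 102, so 222 = 6p and p = 37, q = 46.
The shock moves the curves to qd = 120 - 2p and qs = 4p - 75.
New equilibrium: 120 - 2p = 4p - 75 ⇒ 195 = 6p ⇒ p = 32.5, q = 55.
Expenditure moves from 37×46 = 1702 to 32.5×55 = 1787.5; change = +85.50.

+85.50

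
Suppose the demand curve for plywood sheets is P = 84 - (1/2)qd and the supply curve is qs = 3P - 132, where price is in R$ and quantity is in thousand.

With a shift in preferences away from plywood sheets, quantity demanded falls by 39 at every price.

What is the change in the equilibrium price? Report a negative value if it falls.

-7.8

Solve the original market: 168 - 2P = 3P - 132, hence P = 60 and q = 48.
After the shift, demand is qd = 129 - 2P and supply is qs = 3P - 132.
Equate the new curves: 129 - 2P = 3P - 132, giving 261 = 5P, P = 52.2, q = 24.6.
ΔP = 52.2 − 60 = -7.8.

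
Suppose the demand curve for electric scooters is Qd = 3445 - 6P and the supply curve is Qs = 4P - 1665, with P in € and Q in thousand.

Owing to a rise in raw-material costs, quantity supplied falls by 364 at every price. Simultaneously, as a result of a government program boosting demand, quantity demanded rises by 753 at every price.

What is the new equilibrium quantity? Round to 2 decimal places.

461.80

Original equilibrium: 3445 - 6P = 4P - 1665 gives 5110 = 10P, so P = 511 and Q = 379.
After the shift, demand is Qd = 4198 - 6P and supply is Qs = 4P - 2029.
Equate the new curves: 4198 - 6P = 4P - 2029, giving 6227 = 10P, P = 622.7, Q = 461.8.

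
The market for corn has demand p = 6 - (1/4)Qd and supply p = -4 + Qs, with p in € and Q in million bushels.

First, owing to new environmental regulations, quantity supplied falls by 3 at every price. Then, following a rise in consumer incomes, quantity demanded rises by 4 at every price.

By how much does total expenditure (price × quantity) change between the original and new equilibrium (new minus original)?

+2.56

Initially, 24 - 4p = p + 4, so 20 = 5p and p = 4, Q = 8.
With the change applied: demand Qd = 28 - 4p, supply Qs = p + 1.
New equilibrium: 28 - 4p = p + 1 ⇒ 27 = 5p ⇒ p = 5.4, Q = 6.4.
Expenditure moves from 4×8 = 32 to 5.4×6.4 = 34.56; change = +2.56.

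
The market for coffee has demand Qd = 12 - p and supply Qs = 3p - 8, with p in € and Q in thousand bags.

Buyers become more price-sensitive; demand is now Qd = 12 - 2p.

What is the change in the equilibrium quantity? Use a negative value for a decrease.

-3

Original equilibrium: 12 - p = 3p - 8 gives 20 = 4p, so p = 5 and Q = 7.
The shock moves the curves to Qd = 12 - 2p and Qs = 3p - 8.
Clearing the new market: 12 - 2p = 3p - 8, so p = 4 and Q = 4.
ΔQ = 4 − 7 = -3.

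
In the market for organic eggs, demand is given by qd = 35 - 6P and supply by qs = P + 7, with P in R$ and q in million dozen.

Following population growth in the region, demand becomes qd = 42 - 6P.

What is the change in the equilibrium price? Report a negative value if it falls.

Before the shock: 35 - 6P = P + 7 ⇒ 28 = 7P ⇒ P = 4, q = 11.
The new curves are qd = 42 - 6P (demand) and qs = P + 7 (supply).
Setting them equal: 42 - 6P = P + 7 → 35 = 7P, so P = 5 and q = 12.
ΔP = 5 − 4 = +1.

+1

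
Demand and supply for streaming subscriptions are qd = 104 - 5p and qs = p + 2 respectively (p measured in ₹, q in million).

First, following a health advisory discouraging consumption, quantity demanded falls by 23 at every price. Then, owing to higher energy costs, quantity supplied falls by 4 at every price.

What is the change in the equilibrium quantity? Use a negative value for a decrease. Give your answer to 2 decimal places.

Solve the original market: 104 - 5p = p + 2, hence p = 17 and q = 19.
The new curves are qd = 81 - 5p (demand) and qs = p - 2 (supply).
Equate the new curves: 81 - 5p = p - 2, giving 83 = 6p, p = 83/6 ≈ 13.8333, q = 71/6 ≈ 11.8333.
Δq = 11.8333 − 19 = -7.17.

-7.17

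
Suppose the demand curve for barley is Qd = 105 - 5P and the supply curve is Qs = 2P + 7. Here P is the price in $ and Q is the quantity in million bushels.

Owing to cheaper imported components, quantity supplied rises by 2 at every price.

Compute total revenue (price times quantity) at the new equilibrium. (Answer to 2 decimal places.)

499.59

Initially, 105 - 5P = 2P + 7, so 98 = 7P and P = 14, Q = 35.
With the change applied: demand Qd = 105 - 5P, supply Qs = 2P + 9.
Setting them equal: 105 - 5P = 2P + 9 → 96 = 7P, so P = 96/7 ≈ 13.7143 and Q = 255/7 ≈ 36.4286.
New expenditure = 13.7143 × 36.4286 = 499.59.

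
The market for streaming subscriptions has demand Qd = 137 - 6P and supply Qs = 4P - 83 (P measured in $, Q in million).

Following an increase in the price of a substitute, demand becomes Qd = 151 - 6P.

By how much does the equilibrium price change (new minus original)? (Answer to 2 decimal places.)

Initially, 137 - 6P = 4P - 83, so 220 = 10P and P = 22, Q = 5.
The shock moves the curves to Qd = 151 - 6P and Qs = 4P - 83.
New equilibrium: 151 - 6P = 4P - 83 ⇒ 234 = 10P ⇒ P = 23.4, Q = 10.6.
ΔP = 23.4 − 22 = +1.40.

+1.40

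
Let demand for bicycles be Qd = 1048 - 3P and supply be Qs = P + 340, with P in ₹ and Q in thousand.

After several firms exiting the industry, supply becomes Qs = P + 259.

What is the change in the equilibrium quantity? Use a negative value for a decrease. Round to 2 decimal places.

Solve the original market: 1048 - 3P = P + 340, hence P = 177 and Q = 517.
The shock moves the curves to Qd = 1048 - 3P and Qs = P + 259.
Equate the new curves: 1048 - 3P = P + 259, giving 789 = 4P, P = 197.25, Q = 456.25.
ΔQ = 456.25 − 517 = -60.75.

-60.75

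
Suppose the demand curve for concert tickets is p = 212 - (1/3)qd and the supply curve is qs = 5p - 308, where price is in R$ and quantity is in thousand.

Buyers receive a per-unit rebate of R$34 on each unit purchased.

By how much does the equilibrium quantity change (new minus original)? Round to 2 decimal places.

+63.75

Original equilibrium: 636 - 3p = 5p - 308 gives 944 = 8p, so p = 118 and q = 282.
Since buyers' out-of-pocket price is the market price minus the rebate, the effective demand curve becomes qd = 738 - 3p.
Setting them equal: 738 - 3p = 5p - 308 → 1046 = 8p, so p = 130.75 and q = 345.75.
Δq = 345.75 − 282 = +63.75.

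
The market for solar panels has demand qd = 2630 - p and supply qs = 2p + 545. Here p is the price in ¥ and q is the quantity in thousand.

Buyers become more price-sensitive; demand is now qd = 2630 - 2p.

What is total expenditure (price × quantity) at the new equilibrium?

827484.375

Original equilibrium: 2630 - p = 2p + 545 gives 2085 = 3p, so p = 695 and q = 1935.
With the change applied: demand qd = 2630 - 2p, supply qs = 2p + 545.
Setting them equal: 2630 - 2p = 2p + 545 → 2085 = 4p, so p = 521.25 and q = 1587.5.
New expenditure = 521.25 × 1587.5 = 827484.375.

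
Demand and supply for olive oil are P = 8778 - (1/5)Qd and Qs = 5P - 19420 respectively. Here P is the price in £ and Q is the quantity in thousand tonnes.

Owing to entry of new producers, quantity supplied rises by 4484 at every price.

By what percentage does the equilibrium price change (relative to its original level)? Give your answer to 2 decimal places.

-7.08

Initially, 43890 - 5P = 5P - 19420, so 63310 = 10P and P = 6331, Q = 12235.
With the change applied: demand Qd = 43890 - 5P, supply Qs = 5P - 14936.
Setting them equal: 43890 - 5P = 5P - 14936 → 58826 = 10P, so P = 5882.6 and Q = 14477.
%ΔP = (5882.6 − 6331) / 6331 × 100 = -7.08%.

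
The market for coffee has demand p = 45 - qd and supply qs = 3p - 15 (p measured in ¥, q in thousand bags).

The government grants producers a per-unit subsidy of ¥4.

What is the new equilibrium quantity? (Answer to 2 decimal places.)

33.00

Initially, 45 - p = 3p - 15, so 60 = 4p and p = 15, q = 30.
Since sellers receive the price plus the subsidy, the effective supply curve becomes qs = 3p - 3.
Clearing the new market: 45 - p = 3p - 3, so p = 12 and q = 33.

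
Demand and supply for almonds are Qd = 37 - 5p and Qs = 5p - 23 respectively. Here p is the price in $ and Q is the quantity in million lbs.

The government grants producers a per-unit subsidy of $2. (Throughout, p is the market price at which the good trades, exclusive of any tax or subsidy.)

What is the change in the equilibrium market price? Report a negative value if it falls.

-1

Initially, 37 - 5p = 5p - 23, so 60 = 10p and p = 6, Q = 7.
Since sellers receive the price plus the subsidy, the effective supply curve becomes Qs = 5p - 13.
New equilibrium: 37 - 5p = 5p - 13 ⇒ 50 = 10p ⇒ p = 5, Q = 12.
Δp = 5 − 6 = -1.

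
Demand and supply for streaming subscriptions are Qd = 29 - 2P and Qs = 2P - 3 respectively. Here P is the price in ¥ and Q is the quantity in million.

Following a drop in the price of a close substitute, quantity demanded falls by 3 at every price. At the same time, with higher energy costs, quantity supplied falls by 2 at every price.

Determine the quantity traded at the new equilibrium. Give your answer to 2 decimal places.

10.50

Solve the original market: 29 - 2P = 2P - 3, hence P = 8 and Q = 13.
With the change applied: demand Qd = 26 - 2P, supply Qs = 2P - 5.
Clearing the new market: 26 - 2P = 2P - 5, so P = 7.75 and Q = 10.5.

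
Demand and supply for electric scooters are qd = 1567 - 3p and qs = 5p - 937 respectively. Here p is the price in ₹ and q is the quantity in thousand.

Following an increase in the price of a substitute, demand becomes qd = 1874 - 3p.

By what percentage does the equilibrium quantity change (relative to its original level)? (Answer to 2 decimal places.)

+30.55

Solve the original market: 1567 - 3p = 5p - 937, hence p = 313 and q = 628.
The shock moves the curves to qd = 1874 - 3p and qs = 5p - 937.
Setting them equal: 1874 - 3p = 5p - 937 → 2811 = 8p, so p = 351.375 and q = 819.875.
%Δq = (819.875 − 628) / 628 × 100 = +30.55%.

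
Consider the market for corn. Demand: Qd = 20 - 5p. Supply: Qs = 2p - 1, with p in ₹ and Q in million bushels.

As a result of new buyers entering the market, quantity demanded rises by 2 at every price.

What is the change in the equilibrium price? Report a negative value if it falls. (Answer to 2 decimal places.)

+0.29

Solve the original market: 20 - 5p = 2p - 1, hence p = 3 and Q = 5.
The shock moves the curves to Qd = 22 - 5p and Qs = 2p - 1.
Setting them equal: 22 - 5p = 2p - 1 → 23 = 7p, so p = 23/7 ≈ 3.2857 and Q = 39/7 ≈ 5.5714.
Δp = 3.2857 − 3 = +0.29.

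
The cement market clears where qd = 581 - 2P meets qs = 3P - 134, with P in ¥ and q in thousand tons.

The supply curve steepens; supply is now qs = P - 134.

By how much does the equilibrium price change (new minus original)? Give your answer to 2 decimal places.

Before the shock: 581 - 2P = 3P - 134 ⇒ 715 = 5P ⇒ P = 143, q = 295.
The shock moves the curves to qd = 581 - 2P and qs = P - 134.
Setting them equal: 581 - 2P = P - 134 → 715 = 3P, so P = 715/3 ≈ 238.3333 and q = 313/3 ≈ 104.3333.
ΔP = 238.3333 − 143 = +95.33.

+95.33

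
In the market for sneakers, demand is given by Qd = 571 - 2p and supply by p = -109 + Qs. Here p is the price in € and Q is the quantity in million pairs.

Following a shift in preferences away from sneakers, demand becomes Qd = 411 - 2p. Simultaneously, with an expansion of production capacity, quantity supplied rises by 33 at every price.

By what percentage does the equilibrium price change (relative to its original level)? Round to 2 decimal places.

-41.77

Before the shock: 571 - 2p = p + 109 ⇒ 462 = 3p ⇒ p = 154, Q = 263.
The shock moves the curves to Qd = 411 - 2p and Qs = p + 142.
New equilibrium: 411 - 2p = p + 142 ⇒ 269 = 3p ⇒ p = 269/3 ≈ 89.6667, Q = 695/3 ≈ 231.6667.
%Δp = (89.6667 − 154) / 154 × 100 = -41.77%.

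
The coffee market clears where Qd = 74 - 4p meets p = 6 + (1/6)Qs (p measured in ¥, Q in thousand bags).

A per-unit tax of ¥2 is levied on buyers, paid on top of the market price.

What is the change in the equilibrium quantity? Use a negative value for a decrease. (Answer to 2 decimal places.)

-4.80

Initially, 74 - 4p = 6p - 36, so 110 = 10p and p = 11, Q = 30.
Since buyers pay the price plus the tax, the effective demand curve becomes Qd = 66 - 4p.
New equilibrium: 66 - 4p = 6p - 36 ⇒ 102 = 10p ⇒ p = 10.2, Q = 25.2.
ΔQ = 25.2 − 30 = -4.80.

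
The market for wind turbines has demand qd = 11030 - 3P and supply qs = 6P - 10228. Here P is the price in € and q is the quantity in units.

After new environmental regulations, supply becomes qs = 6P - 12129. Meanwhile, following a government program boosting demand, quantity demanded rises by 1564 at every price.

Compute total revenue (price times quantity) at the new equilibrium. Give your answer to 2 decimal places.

Before the shock: 11030 - 3P = 6P - 10228 ⇒ 21258 = 9P ⇒ P = 2362, q = 3944.
The shock moves the curves to qd = 12594 - 3P and qs = 6P - 12129.
New equilibrium: 12594 - 3P = 6P - 12129 ⇒ 24723 = 9P ⇒ P = 2747, q = 4353.
New expenditure = 2747 × 4353 = 11957691.00.

11957691.00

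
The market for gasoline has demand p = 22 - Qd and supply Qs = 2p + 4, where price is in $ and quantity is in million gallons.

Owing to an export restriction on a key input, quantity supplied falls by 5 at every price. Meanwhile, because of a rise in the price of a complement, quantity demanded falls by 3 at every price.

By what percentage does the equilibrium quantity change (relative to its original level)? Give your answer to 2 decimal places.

Solve the original market: 22 - p = 2p + 4, hence p = 6 and Q = 16.
After the shift, demand is Qd = 19 - p and supply is Qs = 2p - 1.
Equate the new curves: 19 - p = 2p - 1, giving 20 = 3p, p = 20/3 ≈ 6.6667, Q = 37/3 ≈ 12.3333.
%ΔQ = (12.3333 − 16) / 16 × 100 = -22.92%.

-22.92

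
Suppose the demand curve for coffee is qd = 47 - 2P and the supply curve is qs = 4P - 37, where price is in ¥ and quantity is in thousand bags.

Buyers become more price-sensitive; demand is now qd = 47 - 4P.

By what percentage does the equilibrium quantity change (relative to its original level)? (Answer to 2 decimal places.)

Original equilibrium: 47 - 2P = 4P - 37 gives 84 = 6P, so P = 14 and q = 19.
After the shift, demand is qd = 47 - 4P and supply is qs = 4P - 37.
Setting them equal: 47 - 4P = 4P - 37 → 84 = 8P, so P = 10.5 and q = 5.
%Δq = (5 − 19) / 19 × 100 = -73.68%.

-73.68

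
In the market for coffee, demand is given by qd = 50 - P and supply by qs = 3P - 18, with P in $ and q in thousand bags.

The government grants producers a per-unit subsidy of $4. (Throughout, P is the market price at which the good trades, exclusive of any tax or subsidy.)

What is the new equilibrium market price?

14

Solve the original market: 50 - P = 3P - 18, hence P = 17 and q = 33.
Since sellers receive the price plus the subsidy, the effective supply curve becomes qs = 3P - 6.
Equate the new curves: 50 - P = 3P - 6, giving 56 = 4P, P = 14, q = 36.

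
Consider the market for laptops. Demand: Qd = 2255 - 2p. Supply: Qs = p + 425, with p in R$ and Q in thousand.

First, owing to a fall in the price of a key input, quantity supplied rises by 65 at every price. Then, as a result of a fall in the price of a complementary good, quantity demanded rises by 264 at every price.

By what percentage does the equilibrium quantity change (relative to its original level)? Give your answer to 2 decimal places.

+12.69

Initially, 2255 - 2p = p + 425, so 1830 = 3p and p = 610, Q = 1035.
With the change applied: demand Qd = 2519 - 2p, supply Qs = p + 490.
Clearing the new market: 2519 - 2p = p + 490, so p = 2029/3 ≈ 676.3333 and Q = 3499/3 ≈ 1166.3333.
%ΔQ = (1166.3333 − 1035) / 1035 × 100 = +12.69%.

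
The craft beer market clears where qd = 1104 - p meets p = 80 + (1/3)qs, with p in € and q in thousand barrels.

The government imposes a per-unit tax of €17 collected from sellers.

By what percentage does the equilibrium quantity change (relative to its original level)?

-1.66015625

Solve the original market: 1104 - p = 3p - 240, hence p = 336 and q = 768.
Since sellers keep the price net of the tax, the effective supply curve becomes qs = 3p - 291.
Equate the new curves: 1104 - p = 3p - 291, giving 1395 = 4p, p = 348.75, q = 755.25.
%Δq = (755.25 − 768) / 768 × 100 = -1.66015625%.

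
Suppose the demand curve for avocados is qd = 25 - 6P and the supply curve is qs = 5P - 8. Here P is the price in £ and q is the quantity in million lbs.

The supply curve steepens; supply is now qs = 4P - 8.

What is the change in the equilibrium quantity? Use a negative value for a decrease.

-1.8

Initially, 25 - 6P = 5P - 8, so 33 = 11P and P = 3, q = 7.
The shock moves the curves to qd = 25 - 6P and qs = 4P - 8.
Setting them equal: 25 - 6P = 4P - 8 → 33 = 10P, so P = 3.3 and q = 5.2.
Δq = 5.2 − 7 = -1.8.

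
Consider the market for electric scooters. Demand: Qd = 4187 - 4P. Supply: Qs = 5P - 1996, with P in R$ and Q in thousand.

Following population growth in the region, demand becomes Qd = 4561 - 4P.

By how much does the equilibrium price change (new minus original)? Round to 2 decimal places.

+41.56

Initially, 4187 - 4P = 5P - 1996, so 6183 = 9P and P = 687, Q = 1439.
With the change applied: demand Qd = 4561 - 4P, supply Qs = 5P - 1996.
Clearing the new market: 4561 - 4P = 5P - 1996, so P = 6557/9 ≈ 728.5556 and Q = 14821/9 ≈ 1646.7778.
ΔP = 728.5556 − 687 = +41.56.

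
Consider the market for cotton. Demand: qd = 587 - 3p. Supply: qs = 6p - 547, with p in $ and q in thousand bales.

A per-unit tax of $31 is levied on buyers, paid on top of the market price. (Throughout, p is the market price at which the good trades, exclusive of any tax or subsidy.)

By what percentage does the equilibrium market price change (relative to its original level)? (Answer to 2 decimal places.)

Initially, 587 - 3p = 6p - 547, so 1134 = 9p and p = 126, q = 209.
Since buyers pay the price plus the tax, the effective demand curve becomes qd = 494 - 3p.
New equilibrium: 494 - 3p = 6p - 547 ⇒ 1041 = 9p ⇒ p = 347/3 ≈ 115.6667, q = 147.
%Δp = (115.6667 − 126) / 126 × 100 = -8.20%.

-8.20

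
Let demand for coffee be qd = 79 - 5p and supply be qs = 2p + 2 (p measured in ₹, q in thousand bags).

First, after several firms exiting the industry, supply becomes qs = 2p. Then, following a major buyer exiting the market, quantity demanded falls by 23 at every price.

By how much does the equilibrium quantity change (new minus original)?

-8

Original equilibrium: 79 - 5p = 2p + 2 gives 77 = 7p, so p = 11 and q = 24.
The new curves are qd = 56 - 5p (demand) and qs = 2p (supply).
Equate the new curves: 56 - 5p = 2p, giving 56 = 7p, p = 8, q = 16.
Δq = 16 − 24 = -8.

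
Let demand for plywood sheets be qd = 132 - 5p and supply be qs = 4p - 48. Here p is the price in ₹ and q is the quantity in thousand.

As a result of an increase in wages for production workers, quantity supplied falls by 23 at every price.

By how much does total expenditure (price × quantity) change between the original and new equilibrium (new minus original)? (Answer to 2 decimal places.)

Solve the original market: 132 - 5p = 4p - 48, hence p = 20 and q = 32.
The shock moves the curves to qd = 132 - 5p and qs = 4p - 71.
Equate the new curves: 132 - 5p = 4p - 71, giving 203 = 9p, p = 203/9 ≈ 22.5556, q = 173/9 ≈ 19.2222.
Expenditure moves from 20×32 = 640 to 22.5556×19.2222 = 433.5679; change = -206.43.

-206.43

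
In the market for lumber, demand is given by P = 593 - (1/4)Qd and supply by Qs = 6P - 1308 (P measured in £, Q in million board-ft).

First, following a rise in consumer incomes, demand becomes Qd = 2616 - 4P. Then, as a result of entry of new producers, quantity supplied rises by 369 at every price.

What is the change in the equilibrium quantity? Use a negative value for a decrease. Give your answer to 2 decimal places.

Initially, 2372 - 4P = 6P - 1308, so 3680 = 10P and P = 368, Q = 900.
With the change applied: demand Qd = 2616 - 4P, supply Qs = 6P - 939.
New equilibrium: 2616 - 4P = 6P - 939 ⇒ 3555 = 10P ⇒ P = 355.5, Q = 1194.
ΔQ = 1194 − 900 = +294.00.

+294.00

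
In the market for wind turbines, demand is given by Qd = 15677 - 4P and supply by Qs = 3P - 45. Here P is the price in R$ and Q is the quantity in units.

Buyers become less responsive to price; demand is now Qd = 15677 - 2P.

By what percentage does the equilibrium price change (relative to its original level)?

Initially, 15677 - 4P = 3P - 45, so 15722 = 7P and P = 2246, Q = 6693.
With the change applied: demand Qd = 15677 - 2P, supply Qs = 3P - 45.
Clearing the new market: 15677 - 2P = 3P - 45, so P = 3144.4 and Q = 9388.2.
%ΔP = (3144.4 − 2246) / 2246 × 100 = +40%.

+40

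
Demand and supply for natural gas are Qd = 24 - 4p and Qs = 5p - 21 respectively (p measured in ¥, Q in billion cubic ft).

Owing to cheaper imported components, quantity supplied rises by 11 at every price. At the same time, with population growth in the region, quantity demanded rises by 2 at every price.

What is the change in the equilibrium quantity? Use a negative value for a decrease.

+6

Initially, 24 - 4p = 5p - 21, so 45 = 9p and p = 5, Q = 4.
The new curves are Qd = 26 - 4p (demand) and Qs = 5p - 10 (supply).
Clearing the new market: 26 - 4p = 5p - 10, so p = 4 and Q = 10.
ΔQ = 10 − 4 = +6.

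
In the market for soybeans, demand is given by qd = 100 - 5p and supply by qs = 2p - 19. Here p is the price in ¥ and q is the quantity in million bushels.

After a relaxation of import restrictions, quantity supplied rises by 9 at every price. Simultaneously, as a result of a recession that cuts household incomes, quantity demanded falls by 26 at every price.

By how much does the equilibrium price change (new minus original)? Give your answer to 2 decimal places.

Initially, 100 - 5p = 2p - 19, so 119 = 7p and p = 17, q = 15.
After the shift, demand is qd = 74 - 5p and supply is qs = 2p - 10.
Setting them equal: 74 - 5p = 2p - 10 → 84 = 7p, so p = 12 and q = 14.
Δp = 12 − 17 = -5.00.

-5.00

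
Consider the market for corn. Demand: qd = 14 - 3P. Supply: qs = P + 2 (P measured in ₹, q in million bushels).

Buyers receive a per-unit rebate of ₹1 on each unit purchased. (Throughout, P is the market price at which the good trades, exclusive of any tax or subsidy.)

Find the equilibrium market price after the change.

3.75

Solve the original market: 14 - 3P = P + 2, hence P = 3 and q = 5.
Since buyers' out-of-pocket price is the market price minus the rebate, the effective demand curve becomes qd = 17 - 3P.
New equilibrium: 17 - 3P = P + 2 ⇒ 15 = 4P ⇒ P = 3.75, q = 5.75.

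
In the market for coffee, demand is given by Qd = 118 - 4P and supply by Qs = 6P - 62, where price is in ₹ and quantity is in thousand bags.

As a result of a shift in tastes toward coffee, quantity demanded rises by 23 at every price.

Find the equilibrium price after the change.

Solve the original market: 118 - 4P = 6P - 62, hence P = 18 and Q = 46.
The shock moves the curves to Qd = 141 - 4P and Qs = 6P - 62.
Equate the new curves: 141 - 4P = 6P - 62, giving 203 = 10P, P = 20.3, Q = 59.8.

20.3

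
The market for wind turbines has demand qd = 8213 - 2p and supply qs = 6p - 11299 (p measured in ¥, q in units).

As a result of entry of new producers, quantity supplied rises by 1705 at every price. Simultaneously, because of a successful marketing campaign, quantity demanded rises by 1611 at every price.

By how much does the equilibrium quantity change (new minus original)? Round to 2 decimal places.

+1634.50

Solve the original market: 8213 - 2p = 6p - 11299, hence p = 2439 and q = 3335.
The new curves are qd = 9824 - 2p (demand) and qs = 6p - 9594 (supply).
Equate the new curves: 9824 - 2p = 6p - 9594, giving 19418 = 8p, p = 2427.25, q = 4969.5.
Δq = 4969.5 − 3335 = +1634.50.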